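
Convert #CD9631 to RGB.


CD → 205 (R)
96 → 150 (G)
31 → 49 (B)
= RGB(205, 150, 49)


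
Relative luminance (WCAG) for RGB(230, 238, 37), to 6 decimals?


Linearize each channel (sRGB transfer function): c = v/255; c_lin = c/12.92 if c ≤ 0.04045, else ((c+0.055)/1.055)^2.4
  R: 230/255 ≈ 0.901961 > 0.04045 → ((0.901961+0.055)/1.055)^2.4 ≈ 0.791298
  G: 238/255 ≈ 0.933333 > 0.04045 → ((0.933333+0.055)/1.055)^2.4 ≈ 0.854993
  B: 37/255 ≈ 0.145098 > 0.04045 → ((0.145098+0.055)/1.055)^2.4 ≈ 0.018500
R_lin = 0.791298, G_lin = 0.854993, B_lin = 0.018500
L = 0.2126×R + 0.7152×G + 0.0722×B
L = 0.2126×0.791298 + 0.7152×0.854993 + 0.0722×0.018500
L ≈ 0.781056


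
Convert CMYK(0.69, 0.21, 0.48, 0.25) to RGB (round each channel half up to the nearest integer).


R = 255 × (1-C) × (1-K) = 255 × 0.31 × 0.75 = 59.2875 → 59
G = 255 × (1-M) × (1-K) = 255 × 0.79 × 0.75 = 151.0875 → 151
B = 255 × (1-Y) × (1-K) = 255 × 0.52 × 0.75 = 99.45 → 99
= RGB(59, 151, 99)


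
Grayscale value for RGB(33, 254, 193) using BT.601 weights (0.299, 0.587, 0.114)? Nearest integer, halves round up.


Gray = 0.299×R + 0.587×G + 0.114×B
Gray = 0.299×33 + 0.587×254 + 0.114×193
Gray = 9.867 + 149.098 + 22.002
Gray = 180.967 → round half up → 181
Gray = 181


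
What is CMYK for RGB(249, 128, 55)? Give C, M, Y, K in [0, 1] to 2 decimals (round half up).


R'=249/255≈0.9765, G'=128/255≈0.5020, B'=55/255≈0.2157
K = 1 - max(R',G',B') = 1 - 249/255 = 6/255 = 0.02352… → 0.02
(1-R'-K)/(1-K) simplifies to (max-R)/max with max = 249:
C = (249-249)/249 = 0/249 = 0 → 0.00
M = (249-128)/249 = 121/249 = 0.48594… → 0.49
Y = (249-55)/249 = 194/249 = 0.77911… → 0.78
= CMYK(0.00, 0.49, 0.78, 0.02)


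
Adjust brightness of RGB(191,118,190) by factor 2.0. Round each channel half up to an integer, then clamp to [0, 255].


Multiply each channel by 2.0, round half up, clamp to [0, 255]
R: 191×2.0 = 382 → clamp → 255
G: 118×2.0 = 236
B: 190×2.0 = 380 → clamp → 255
= RGB(255, 236, 255)


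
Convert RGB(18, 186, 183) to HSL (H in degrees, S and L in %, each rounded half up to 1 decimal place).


Normalize: R'=18/255≈0.0706, G'=186/255≈0.7294, B'=183/255≈0.7176
Max=186/255, Min=18/255, Δ=Max-Min=168/255
L = (Max+Min)/2 = (186+18)/510 = 204/510 = 0.4 → L = 40.0%
L ≤ 0.5 → S = Δ/(Max+Min) = 168/(186+18) = 168/204 = 0.82352… → S = 82.4%
(the 1/255 factors cancel in S and H, so raw channel differences can be used)
Max is G' → H = 60 × ((B-R)/Δ + 2) = 60 × ((183-18)/168 + 2)
  165/168 + 2 = 0.9821… + 2 = 2.9821…
  H = 60 × 2.9821… = 178.928…° → H = 178.9°
= HSL(178.9°, 82.4%, 40.0%)


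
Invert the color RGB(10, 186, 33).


Invert: (255-R, 255-G, 255-B)
R: 255-10 = 245
G: 255-186 = 69
B: 255-33 = 222
= RGB(245, 69, 222)


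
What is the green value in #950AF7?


Color: #950AF7
R = 95 = 149
G = 0A = 10
B = F7 = 247
Green = 10


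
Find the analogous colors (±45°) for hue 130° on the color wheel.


Base hue: 130°
Left analog: (130 - 45) mod 360 = 85°
Right analog: (130 + 45) mod 360 = 175°
Analogous hues = 85° and 175°


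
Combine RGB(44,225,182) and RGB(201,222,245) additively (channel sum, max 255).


Additive: each channel = min(255, C₁+C₂)
R: 44+201 = 245 → 245
G: 225+222 = 447 → 255
B: 182+245 = 427 → 255
= RGB(245, 255, 255)


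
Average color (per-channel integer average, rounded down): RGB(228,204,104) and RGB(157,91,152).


Midpoint: each channel = ⌊(C₁+C₂)/2⌋
R: ⌊(228+157)/2⌋ = 192
G: ⌊(204+91)/2⌋ = 147
B: ⌊(104+152)/2⌋ = 128
= RGB(192, 147, 128)


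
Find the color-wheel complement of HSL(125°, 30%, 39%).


Complement = opposite side of color wheel = hue + 180°
H' = (125 + 180) mod 360 = 305°
S and L unchanged.
= HSL(305°, 30%, 39%)


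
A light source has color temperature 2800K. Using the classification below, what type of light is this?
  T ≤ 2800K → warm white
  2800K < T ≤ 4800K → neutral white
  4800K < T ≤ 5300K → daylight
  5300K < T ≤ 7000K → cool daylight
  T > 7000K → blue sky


Temperature: 2800K
2800K ≤ 2800K → warm white
Classification: warm white


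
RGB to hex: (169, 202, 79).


R = 169 → A9 (hex)
G = 202 → CA (hex)
B = 79 → 4F (hex)
Hex = #A9CA4F


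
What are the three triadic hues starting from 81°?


Triadic: equally spaced at 120° intervals
H1 = 81°
H2 = (81 + 120) mod 360 = 201°
H3 = (81 + 240) mod 360 = 321°
Triadic = 81°, 201°, 321°


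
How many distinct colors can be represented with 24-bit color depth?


Colors = 2^bits = 2^24
= 16,777,216 colors


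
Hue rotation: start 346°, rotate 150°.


New hue = (H + rotation) mod 360
New hue = (346 + 150) mod 360
= 496 mod 360
= 136°


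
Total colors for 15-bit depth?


Colors = 2^bits = 2^15
= 32,768 colors


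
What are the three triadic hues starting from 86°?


Triadic: equally spaced at 120° intervals
H1 = 86°
H2 = (86 + 120) mod 360 = 206°
H3 = (86 + 240) mod 360 = 326°
Triadic = 86°, 206°, 326°


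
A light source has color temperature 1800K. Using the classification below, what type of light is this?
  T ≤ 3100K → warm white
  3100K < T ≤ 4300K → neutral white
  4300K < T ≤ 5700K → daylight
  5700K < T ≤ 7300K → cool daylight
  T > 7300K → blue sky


Temperature: 1800K
1800K ≤ 3100K → warm white
Classification: warm white


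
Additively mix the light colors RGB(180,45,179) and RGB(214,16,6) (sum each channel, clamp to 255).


Additive: each channel = min(255, C₁+C₂)
R: 180+214 = 394 → 255
G: 45+16 = 61 → 61
B: 179+6 = 185 → 185
= RGB(255, 61, 185)


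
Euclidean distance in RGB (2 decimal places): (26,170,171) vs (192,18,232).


d = √[(R₁-R₂)² + (G₁-G₂)² + (B₁-B₂)²]
d = √[(26-192)² + (170-18)² + (171-232)²]
d = √[27556 + 23104 + 3721]
d = √54381
d ≈ 233.20


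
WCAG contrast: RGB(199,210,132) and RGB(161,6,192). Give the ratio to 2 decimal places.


Linearize each sRGB channel c=v/255: c/12.92 if c ≤ 0.04045 else ((c+0.055)/1.055)^2.4
L = 0.2126×R_lin + 0.7152×G_lin + 0.0722×B_lin
Color 1 (199,210,132):
  R=199: 199/255≈0.7804 > 0.04045 → ((0.7804+0.055)/1.055)^2.4 ≈ 0.57112
  G=210: 210/255≈0.8235 > 0.04045 → ((0.8235+0.055)/1.055)^2.4 ≈ 0.64448
  B=132: 132/255≈0.5176 > 0.04045 → ((0.5176+0.055)/1.055)^2.4 ≈ 0.23074
  L1 = 0.2126×0.57112 + 0.7152×0.64448 + 0.0722×0.23074 ≈ 0.59901
Color 2 (161,6,192):
  R=161: 161/255≈0.6314 > 0.04045 → ((0.6314+0.055)/1.055)^2.4 ≈ 0.35640
  G=6: 6/255≈0.0235 ≤ 0.04045 → 0.0235/12.92 ≈ 0.00182
  B=192: 192/255≈0.7529 > 0.04045 → ((0.7529+0.055)/1.055)^2.4 ≈ 0.52712
  L2 = 0.2126×0.35640 + 0.7152×0.00182 + 0.0722×0.52712 ≈ 0.11513
Lighter = 0.59901, Darker = 0.11513
Ratio = (L_lighter + 0.05) / (L_darker + 0.05)
Ratio = (0.59901 + 0.05) / (0.11513 + 0.05) = 0.64901 / 0.16513 ≈ 3.9303
Ratio ≈ 3.93:1


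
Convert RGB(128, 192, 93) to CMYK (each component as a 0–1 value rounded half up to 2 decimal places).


R'=128/255≈0.5020, G'=192/255≈0.7529, B'=93/255≈0.3647
K = 1 - max(R',G',B') = 1 - 192/255 = 63/255 = 0.24705… → 0.25
(1-R'-K)/(1-K) simplifies to (max-R)/max with max = 192:
C = (192-128)/192 = 64/192 = 0.33333… → 0.33
M = (192-192)/192 = 0/192 = 0 → 0.00
Y = (192-93)/192 = 99/192 = 0.51562… → 0.52
= CMYK(0.33, 0.00, 0.52, 0.25)


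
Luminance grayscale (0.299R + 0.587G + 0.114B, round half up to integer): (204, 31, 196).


Gray = 0.299×R + 0.587×G + 0.114×B
Gray = 0.299×204 + 0.587×31 + 0.114×196
Gray = 60.996 + 18.197 + 22.344
Gray = 101.537 → round half up → 102
Gray = 102


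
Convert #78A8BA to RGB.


78 → 120 (R)
A8 → 168 (G)
BA → 186 (B)
= RGB(120, 168, 186)


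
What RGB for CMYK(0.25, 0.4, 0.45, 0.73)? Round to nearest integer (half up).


R = 255 × (1-C) × (1-K) = 255 × 0.75 × 0.27 = 51.6375 → 52
G = 255 × (1-M) × (1-K) = 255 × 0.60 × 0.27 = 41.31 → 41
B = 255 × (1-Y) × (1-K) = 255 × 0.55 × 0.27 = 37.8675 → 38
= RGB(52, 41, 38)


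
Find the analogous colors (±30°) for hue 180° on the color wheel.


Base hue: 180°
Left analog: (180 - 30) mod 360 = 150°
Right analog: (180 + 30) mod 360 = 210°
Analogous hues = 150° and 210°


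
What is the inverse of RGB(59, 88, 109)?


Invert: (255-R, 255-G, 255-B)
R: 255-59 = 196
G: 255-88 = 167
B: 255-109 = 146
= RGB(196, 167, 146)


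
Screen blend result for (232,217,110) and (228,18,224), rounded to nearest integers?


Screen: C = 255 - (255-A)×(255-B)/255, rounded to nearest integer
R: 255 - (255-232)×(255-228)/255 = 255 - 621/255 ≈ 255 - 2.435 = 252.565 → 253
G: 255 - (255-217)×(255-18)/255 = 255 - 9006/255 ≈ 255 - 35.318 = 219.682 → 220
B: 255 - (255-110)×(255-224)/255 = 255 - 4495/255 ≈ 255 - 17.627 = 237.373 → 237
= RGB(253, 220, 237)


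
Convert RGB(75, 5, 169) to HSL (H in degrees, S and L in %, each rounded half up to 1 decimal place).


Normalize: R'=75/255≈0.2941, G'=5/255≈0.0196, B'=169/255≈0.6627
Max=169/255, Min=5/255, Δ=Max-Min=164/255
L = (Max+Min)/2 = (169+5)/510 = 174/510 = 0.34117… → L = 34.1%
L ≤ 0.5 → S = Δ/(Max+Min) = 164/(169+5) = 164/174 = 0.94252… → S = 94.3%
(the 1/255 factors cancel in S and H, so raw channel differences can be used)
Max is B' → H = 60 × ((R-G)/Δ + 4) = 60 × ((75-5)/164 + 4)
  70/164 + 4 = 0.4268… + 4 = 4.4268…
  H = 60 × 4.4268… = 265.609…° → H = 265.6°
= HSL(265.6°, 94.3%, 34.1%)


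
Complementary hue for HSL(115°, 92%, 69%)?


Complement = opposite side of color wheel = hue + 180°
H' = (115 + 180) mod 360 = 295°
S and L unchanged.
= HSL(295°, 92%, 69%)


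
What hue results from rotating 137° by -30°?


New hue = (H + rotation) mod 360
New hue = (137 -30) mod 360
= 107 mod 360
= 107°


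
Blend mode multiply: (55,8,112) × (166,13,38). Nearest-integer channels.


Multiply: C = A×B/255, rounded to nearest integer
R: 55×166/255 = 9130/255 ≈ 35.804 → 36
G: 8×13/255 = 104/255 ≈ 0.408 → 0
B: 112×38/255 = 4256/255 ≈ 16.690 → 17
= RGB(36, 0, 17)


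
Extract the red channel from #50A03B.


Color: #50A03B
R = 50 = 80
G = A0 = 160
B = 3B = 59
Red = 80


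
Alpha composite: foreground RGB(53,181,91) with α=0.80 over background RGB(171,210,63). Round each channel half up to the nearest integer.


C = α×F + (1-α)×B, with 1-α = 0.20
R: 0.80×53 + 0.20×171 = 42.40 + 34.20 = 76.60 → 77
G: 0.80×181 + 0.20×210 = 144.80 + 42.00 = 186.80 → 187
B: 0.80×91 + 0.20×63 = 72.80 + 12.60 = 85.40 → 85
= RGB(77, 187, 85)


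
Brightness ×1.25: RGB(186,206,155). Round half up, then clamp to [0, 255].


Multiply each channel by 1.25, round half up, clamp to [0, 255]
R: 186×1.25 = 232.5 → round → 233
G: 206×1.25 = 257.5 → round → 258 → clamp → 255
B: 155×1.25 = 193.75 → round → 194
= RGB(233, 255, 194)


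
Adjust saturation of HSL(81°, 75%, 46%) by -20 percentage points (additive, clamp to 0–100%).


Original S = 75%
Adjustment = -20 percentage points
New S = 75 + (-20) = 55
Clamp to [0, 100] → 55
= HSL(81°, 55%, 46%)


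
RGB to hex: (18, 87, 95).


R = 18 → 12 (hex)
G = 87 → 57 (hex)
B = 95 → 5F (hex)
Hex = #12575F


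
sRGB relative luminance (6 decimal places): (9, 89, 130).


Linearize each channel (sRGB transfer function): c = v/255; c_lin = c/12.92 if c ≤ 0.04045, else ((c+0.055)/1.055)^2.4
  R: 9/255 ≈ 0.035294 ≤ 0.04045 → 0.035294/12.92 ≈ 0.002732
  G: 89/255 ≈ 0.349020 > 0.04045 → ((0.349020+0.055)/1.055)^2.4 ≈ 0.099899
  B: 130/255 ≈ 0.509804 > 0.04045 → ((0.509804+0.055)/1.055)^2.4 ≈ 0.223228
R_lin = 0.002732, G_lin = 0.099899, B_lin = 0.223228
L = 0.2126×R + 0.7152×G + 0.0722×B
L = 0.2126×0.002732 + 0.7152×0.099899 + 0.0722×0.223228
L ≈ 0.088145


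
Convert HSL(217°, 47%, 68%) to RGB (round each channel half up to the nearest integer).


H=217°, S=0.47, L=0.68
C = (1-|2L-1|)×S = (1-|0.36|)×0.47 = 0.3008
H' = H/60 = 217/60 ≈ 3.6167; X = C×(1-|H' mod 2 - 1|) ≈ 0.1153
m = L - C/2 = 0.68 - 0.1504 = 0.5296
Sector ⌊H'⌋ = 3 → (R',G',B') = (0.0, ≈0.1153, 0.3008)
RGB = ((R'+m)×255, (G'+m)×255, (B'+m)×255) = (135.048, 164.4512, 211.752)
Round half up → RGB(135, 164, 212)


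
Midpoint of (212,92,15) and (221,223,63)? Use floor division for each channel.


Midpoint: each channel = ⌊(C₁+C₂)/2⌋
R: ⌊(212+221)/2⌋ = 216
G: ⌊(92+223)/2⌋ = 157
B: ⌊(15+63)/2⌋ = 39
= RGB(216, 157, 39)


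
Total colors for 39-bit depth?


Colors = 2^bits = 2^39
= 549,755,813,888 colors


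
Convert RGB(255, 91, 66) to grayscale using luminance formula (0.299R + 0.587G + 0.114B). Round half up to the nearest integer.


Gray = 0.299×R + 0.587×G + 0.114×B
Gray = 0.299×255 + 0.587×91 + 0.114×66
Gray = 76.245 + 53.417 + 7.524
Gray = 137.186 → round half up → 137
Gray = 137


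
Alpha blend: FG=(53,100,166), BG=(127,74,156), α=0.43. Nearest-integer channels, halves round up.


C = α×F + (1-α)×B, with 1-α = 0.57
R: 0.43×53 + 0.57×127 = 22.79 + 72.39 = 95.18 → 95
G: 0.43×100 + 0.57×74 = 43.00 + 42.18 = 85.18 → 85
B: 0.43×166 + 0.57×156 = 71.38 + 88.92 = 160.30 → 160
= RGB(95, 85, 160)


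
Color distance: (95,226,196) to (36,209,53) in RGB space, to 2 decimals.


d = √[(R₁-R₂)² + (G₁-G₂)² + (B₁-B₂)²]
d = √[(95-36)² + (226-209)² + (196-53)²]
d = √[3481 + 289 + 20449]
d = √24219
d ≈ 155.62


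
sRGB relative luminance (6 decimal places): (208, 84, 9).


Linearize each channel (sRGB transfer function): c = v/255; c_lin = c/12.92 if c ≤ 0.04045, else ((c+0.055)/1.055)^2.4
  R: 208/255 ≈ 0.815686 > 0.04045 → ((0.815686+0.055)/1.055)^2.4 ≈ 0.630757
  G: 84/255 ≈ 0.329412 > 0.04045 → ((0.329412+0.055)/1.055)^2.4 ≈ 0.088656
  B: 9/255 ≈ 0.035294 ≤ 0.04045 → 0.035294/12.92 ≈ 0.002732
R_lin = 0.630757, G_lin = 0.088656, B_lin = 0.002732
L = 0.2126×R + 0.7152×G + 0.0722×B
L = 0.2126×0.630757 + 0.7152×0.088656 + 0.0722×0.002732
L ≈ 0.197703


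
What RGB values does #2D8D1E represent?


2D → 45 (R)
8D → 141 (G)
1E → 30 (B)
= RGB(45, 141, 30)


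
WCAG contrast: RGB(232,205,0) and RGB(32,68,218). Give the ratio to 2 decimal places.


Linearize each sRGB channel c=v/255: c/12.92 if c ≤ 0.04045 else ((c+0.055)/1.055)^2.4
L = 0.2126×R_lin + 0.7152×G_lin + 0.0722×B_lin
Color 1 (232,205,0):
  R=232: 232/255≈0.9098 > 0.04045 → ((0.9098+0.055)/1.055)^2.4 ≈ 0.80695
  G=205: 205/255≈0.8039 > 0.04045 → ((0.8039+0.055)/1.055)^2.4 ≈ 0.61050
  B=0: 0/255≈0.0000 ≤ 0.04045 → 0.0000/12.92 ≈ 0.00000
  L1 = 0.2126×0.80695 + 0.7152×0.61050 + 0.0722×0.00000 ≈ 0.60818
Color 2 (32,68,218):
  R=32: 32/255≈0.1255 > 0.04045 → ((0.1255+0.055)/1.055)^2.4 ≈ 0.01444
  G=68: 68/255≈0.2667 > 0.04045 → ((0.2667+0.055)/1.055)^2.4 ≈ 0.05781
  B=218: 218/255≈0.8549 > 0.04045 → ((0.8549+0.055)/1.055)^2.4 ≈ 0.70110
  L2 = 0.2126×0.01444 + 0.7152×0.05781 + 0.0722×0.70110 ≈ 0.09503
Lighter = 0.60818, Darker = 0.09503
Ratio = (L_lighter + 0.05) / (L_darker + 0.05)
Ratio = (0.60818 + 0.05) / (0.09503 + 0.05) = 0.65818 / 0.14503 ≈ 4.5382
Ratio ≈ 4.54:1


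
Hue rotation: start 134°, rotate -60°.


New hue = (H + rotation) mod 360
New hue = (134 -60) mod 360
= 74 mod 360
= 74°


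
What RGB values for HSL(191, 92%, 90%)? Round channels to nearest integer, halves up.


H=191°, S=0.92, L=0.90
C = (1-|2L-1|)×S = (1-|0.80|)×0.92 = 0.184
H' = H/60 = 191/60 ≈ 3.1833; X = C×(1-|H' mod 2 - 1|) ≈ 0.1503
m = L - C/2 = 0.90 - 0.092 = 0.808
Sector ⌊H'⌋ = 3 → (R',G',B') = (0.0, ≈0.1503, 0.184)
RGB = ((R'+m)×255, (G'+m)×255, (B'+m)×255) = (206.04, 244.358, 252.96)
Round half up → RGB(206, 244, 253)


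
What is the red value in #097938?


Color: #097938
R = 09 = 9
G = 79 = 121
B = 38 = 56
Red = 9


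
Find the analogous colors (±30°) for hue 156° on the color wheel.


Base hue: 156°
Left analog: (156 - 30) mod 360 = 126°
Right analog: (156 + 30) mod 360 = 186°
Analogous hues = 126° and 186°


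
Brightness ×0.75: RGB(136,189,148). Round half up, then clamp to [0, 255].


Multiply each channel by 0.75, round half up, clamp to [0, 255]
R: 136×0.75 = 102
G: 189×0.75 = 141.75 → round → 142
B: 148×0.75 = 111
= RGB(102, 142, 111)


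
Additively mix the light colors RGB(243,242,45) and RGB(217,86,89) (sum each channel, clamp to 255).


Additive: each channel = min(255, C₁+C₂)
R: 243+217 = 460 → 255
G: 242+86 = 328 → 255
B: 45+89 = 134 → 134
= RGB(255, 255, 134)


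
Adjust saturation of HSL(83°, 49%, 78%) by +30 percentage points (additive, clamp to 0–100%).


Original S = 49%
Adjustment = +30 percentage points
New S = 49 + (30) = 79
Clamp to [0, 100] → 79
= HSL(83°, 79%, 78%)


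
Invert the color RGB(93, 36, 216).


Invert: (255-R, 255-G, 255-B)
R: 255-93 = 162
G: 255-36 = 219
B: 255-216 = 39
= RGB(162, 219, 39)


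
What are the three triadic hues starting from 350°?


Triadic: equally spaced at 120° intervals
H1 = 350°
H2 = (350 + 120) mod 360 = 110°
H3 = (350 + 240) mod 360 = 230°
Triadic = 350°, 110°, 230°


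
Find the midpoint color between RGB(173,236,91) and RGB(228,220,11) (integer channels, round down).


Midpoint: each channel = ⌊(C₁+C₂)/2⌋
R: ⌊(173+228)/2⌋ = 200
G: ⌊(236+220)/2⌋ = 228
B: ⌊(91+11)/2⌋ = 51
= RGB(200, 228, 51)


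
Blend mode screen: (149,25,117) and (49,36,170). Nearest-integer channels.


Screen: C = 255 - (255-A)×(255-B)/255, rounded to nearest integer
R: 255 - (255-149)×(255-49)/255 = 255 - 21836/255 ≈ 255 - 85.631 = 169.369 → 169
G: 255 - (255-25)×(255-36)/255 = 255 - 50370/255 ≈ 255 - 197.529 = 57.471 → 57
B: 255 - (255-117)×(255-170)/255 = 255 - 11730/255 ≈ 255 - 46.000 = 209.000 → 209
= RGB(169, 57, 209)


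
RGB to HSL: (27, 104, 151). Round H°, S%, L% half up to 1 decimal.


Normalize: R'=27/255≈0.1059, G'=104/255≈0.4078, B'=151/255≈0.5922
Max=151/255, Min=27/255, Δ=Max-Min=124/255
L = (Max+Min)/2 = (151+27)/510 = 178/510 = 0.34901… → L = 34.9%
L ≤ 0.5 → S = Δ/(Max+Min) = 124/(151+27) = 124/178 = 0.69662… → S = 69.7%
(the 1/255 factors cancel in S and H, so raw channel differences can be used)
Max is B' → H = 60 × ((R-G)/Δ + 4) = 60 × ((27-104)/124 + 4)
  -77/124 + 4 = -0.6209… + 4 = 3.3790…
  H = 60 × 3.3790… = 202.741…° → H = 202.7°
= HSL(202.7°, 69.7%, 34.9%)


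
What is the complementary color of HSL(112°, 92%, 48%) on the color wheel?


Complement = opposite side of color wheel = hue + 180°
H' = (112 + 180) mod 360 = 292°
S and L unchanged.
= HSL(292°, 92%, 48%)


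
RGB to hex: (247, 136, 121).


R = 247 → F7 (hex)
G = 136 → 88 (hex)
B = 121 → 79 (hex)
Hex = #F78879


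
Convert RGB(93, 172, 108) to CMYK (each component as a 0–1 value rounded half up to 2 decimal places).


R'=93/255≈0.3647, G'=172/255≈0.6745, B'=108/255≈0.4235
K = 1 - max(R',G',B') = 1 - 172/255 = 83/255 = 0.32549… → 0.33
(1-R'-K)/(1-K) simplifies to (max-R)/max with max = 172:
C = (172-93)/172 = 79/172 = 0.45930… → 0.46
M = (172-172)/172 = 0/172 = 0 → 0.00
Y = (172-108)/172 = 64/172 = 0.37209… → 0.37
= CMYK(0.46, 0.00, 0.37, 0.33)


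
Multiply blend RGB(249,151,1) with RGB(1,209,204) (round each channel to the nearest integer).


Multiply: C = A×B/255, rounded to nearest integer
R: 249×1/255 = 249/255 ≈ 0.976 → 1
G: 151×209/255 = 31559/255 ≈ 123.761 → 124
B: 1×204/255 = 204/255 ≈ 0.800 → 1
= RGB(1, 124, 1)


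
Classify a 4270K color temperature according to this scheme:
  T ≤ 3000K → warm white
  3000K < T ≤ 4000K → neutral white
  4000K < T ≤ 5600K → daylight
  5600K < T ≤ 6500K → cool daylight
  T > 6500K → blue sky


Temperature: 4270K
4000K < 4270K ≤ 5600K → daylight
Classification: daylight


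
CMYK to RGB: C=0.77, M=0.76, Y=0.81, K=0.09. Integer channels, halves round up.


R = 255 × (1-C) × (1-K) = 255 × 0.23 × 0.91 = 53.3715 → 53
G = 255 × (1-M) × (1-K) = 255 × 0.24 × 0.91 = 55.692 → 56
B = 255 × (1-Y) × (1-K) = 255 × 0.19 × 0.91 = 44.0895 → 44
= RGB(53, 56, 44)


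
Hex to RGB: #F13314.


F1 → 241 (R)
33 → 51 (G)
14 → 20 (B)
= RGB(241, 51, 20)


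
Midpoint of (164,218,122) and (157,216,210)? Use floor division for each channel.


Midpoint: each channel = ⌊(C₁+C₂)/2⌋
R: ⌊(164+157)/2⌋ = 160
G: ⌊(218+216)/2⌋ = 217
B: ⌊(122+210)/2⌋ = 166
= RGB(160, 217, 166)


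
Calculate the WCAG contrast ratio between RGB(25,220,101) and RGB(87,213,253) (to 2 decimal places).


Linearize each sRGB channel c=v/255: c/12.92 if c ≤ 0.04045 else ((c+0.055)/1.055)^2.4
L = 0.2126×R_lin + 0.7152×G_lin + 0.0722×B_lin
Color 1 (25,220,101):
  R=25: 25/255≈0.0980 > 0.04045 → ((0.0980+0.055)/1.055)^2.4 ≈ 0.00972
  G=220: 220/255≈0.8627 > 0.04045 → ((0.8627+0.055)/1.055)^2.4 ≈ 0.71569
  B=101: 101/255≈0.3961 > 0.04045 → ((0.3961+0.055)/1.055)^2.4 ≈ 0.13014
  L1 = 0.2126×0.00972 + 0.7152×0.71569 + 0.0722×0.13014 ≈ 0.52333
Color 2 (87,213,253):
  R=87: 87/255≈0.3412 > 0.04045 → ((0.3412+0.055)/1.055)^2.4 ≈ 0.09531
  G=213: 213/255≈0.8353 > 0.04045 → ((0.8353+0.055)/1.055)^2.4 ≈ 0.66539
  B=253: 253/255≈0.9922 > 0.04045 → ((0.9922+0.055)/1.055)^2.4 ≈ 0.98225
  L2 = 0.2126×0.09531 + 0.7152×0.66539 + 0.0722×0.98225 ≈ 0.56707
Lighter = 0.56707, Darker = 0.52333
Ratio = (L_lighter + 0.05) / (L_darker + 0.05)
Ratio = (0.56707 + 0.05) / (0.52333 + 0.05) = 0.61707 / 0.57333 ≈ 1.0763
Ratio ≈ 1.08:1


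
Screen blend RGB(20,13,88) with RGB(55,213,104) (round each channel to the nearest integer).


Screen: C = 255 - (255-A)×(255-B)/255, rounded to nearest integer
R: 255 - (255-20)×(255-55)/255 = 255 - 47000/255 ≈ 255 - 184.314 = 70.686 → 71
G: 255 - (255-13)×(255-213)/255 = 255 - 10164/255 ≈ 255 - 39.859 = 215.141 → 215
B: 255 - (255-88)×(255-104)/255 = 255 - 25217/255 ≈ 255 - 98.890 = 156.110 → 156
= RGB(71, 215, 156)


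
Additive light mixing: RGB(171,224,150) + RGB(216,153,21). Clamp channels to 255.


Additive: each channel = min(255, C₁+C₂)
R: 171+216 = 387 → 255
G: 224+153 = 377 → 255
B: 150+21 = 171 → 171
= RGB(255, 255, 171)


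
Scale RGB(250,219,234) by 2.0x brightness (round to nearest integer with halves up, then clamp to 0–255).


Multiply each channel by 2.0, round half up, clamp to [0, 255]
R: 250×2.0 = 500 → clamp → 255
G: 219×2.0 = 438 → clamp → 255
B: 234×2.0 = 468 → clamp → 255
= RGB(255, 255, 255)


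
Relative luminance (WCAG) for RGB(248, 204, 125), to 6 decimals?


Linearize each channel (sRGB transfer function): c = v/255; c_lin = c/12.92 if c ≤ 0.04045, else ((c+0.055)/1.055)^2.4
  R: 248/255 ≈ 0.972549 > 0.04045 → ((0.972549+0.055)/1.055)^2.4 ≈ 0.938686
  G: 204/255 ≈ 0.800000 > 0.04045 → ((0.800000+0.055)/1.055)^2.4 ≈ 0.603827
  B: 125/255 ≈ 0.490196 > 0.04045 → ((0.490196+0.055)/1.055)^2.4 ≈ 0.205079
R_lin = 0.938686, G_lin = 0.603827, B_lin = 0.205079
L = 0.2126×R + 0.7152×G + 0.0722×B
L = 0.2126×0.938686 + 0.7152×0.603827 + 0.0722×0.205079
L ≈ 0.646229


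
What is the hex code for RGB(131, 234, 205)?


R = 131 → 83 (hex)
G = 234 → EA (hex)
B = 205 → CD (hex)
Hex = #83EACD


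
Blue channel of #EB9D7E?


Color: #EB9D7E
R = EB = 235
G = 9D = 157
B = 7E = 126
Blue = 126


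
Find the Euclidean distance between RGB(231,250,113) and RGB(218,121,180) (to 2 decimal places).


d = √[(R₁-R₂)² + (G₁-G₂)² + (B₁-B₂)²]
d = √[(231-218)² + (250-121)² + (113-180)²]
d = √[169 + 16641 + 4489]
d = √21299
d ≈ 145.94


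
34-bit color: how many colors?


Colors = 2^bits = 2^34
= 17,179,869,184 colors


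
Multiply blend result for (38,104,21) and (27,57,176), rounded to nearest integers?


Multiply: C = A×B/255, rounded to nearest integer
R: 38×27/255 = 1026/255 ≈ 4.024 → 4
G: 104×57/255 = 5928/255 ≈ 23.247 → 23
B: 21×176/255 = 3696/255 ≈ 14.494 → 14
= RGB(4, 23, 14)


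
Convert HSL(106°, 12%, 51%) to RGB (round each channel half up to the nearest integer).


H=106°, S=0.12, L=0.51
C = (1-|2L-1|)×S = (1-|0.02|)×0.12 = 0.1176
H' = H/60 = 106/60 ≈ 1.7667; X = C×(1-|H' mod 2 - 1|) = 0.02744
m = L - C/2 = 0.51 - 0.0588 = 0.4512
Sector ⌊H'⌋ = 1 → (R',G',B') = (0.02744, 0.1176, 0.0)
RGB = ((R'+m)×255, (G'+m)×255, (B'+m)×255) = (122.0532, 145.044, 115.056)
Round half up → RGB(122, 145, 115)


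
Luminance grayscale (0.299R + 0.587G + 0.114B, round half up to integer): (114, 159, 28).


Gray = 0.299×R + 0.587×G + 0.114×B
Gray = 0.299×114 + 0.587×159 + 0.114×28
Gray = 34.086 + 93.333 + 3.192
Gray = 130.611 → round half up → 131
Gray = 131


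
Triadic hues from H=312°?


Triadic: equally spaced at 120° intervals
H1 = 312°
H2 = (312 + 120) mod 360 = 72°
H3 = (312 + 240) mod 360 = 192°
Triadic = 312°, 72°, 192°


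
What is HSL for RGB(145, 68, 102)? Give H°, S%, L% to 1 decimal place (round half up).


Normalize: R'=145/255≈0.5686, G'=68/255≈0.2667, B'=102/255≈0.4000
Max=145/255, Min=68/255, Δ=Max-Min=77/255
L = (Max+Min)/2 = (145+68)/510 = 213/510 = 0.41764… → L = 41.8%
L ≤ 0.5 → S = Δ/(Max+Min) = 77/(145+68) = 77/213 = 0.36150… → S = 36.2%
(the 1/255 factors cancel in S and H, so raw channel differences can be used)
Max is R' → H = 60 × (((G-B)/Δ) mod 6) = 60 × (((68-102)/77) mod 6)
  (-34)/77 = -0.4415…; negative, so add 6 → 5.5584…
  H = 60 × 5.5584… = 333.506…° → H = 333.5°
= HSL(333.5°, 36.2%, 41.8%)


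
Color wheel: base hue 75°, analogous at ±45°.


Base hue: 75°
Left analog: (75 - 45) mod 360 = 30°
Right analog: (75 + 45) mod 360 = 120°
Analogous hues = 30° and 120°


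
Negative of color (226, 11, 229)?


Invert: (255-R, 255-G, 255-B)
R: 255-226 = 29
G: 255-11 = 244
B: 255-229 = 26
= RGB(29, 244, 26)


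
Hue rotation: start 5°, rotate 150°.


New hue = (H + rotation) mod 360
New hue = (5 + 150) mod 360
= 155 mod 360
= 155°


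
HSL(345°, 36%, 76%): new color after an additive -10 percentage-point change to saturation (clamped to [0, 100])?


Original S = 36%
Adjustment = -10 percentage points
New S = 36 + (-10) = 26
Clamp to [0, 100] → 26
= HSL(345°, 26%, 76%)


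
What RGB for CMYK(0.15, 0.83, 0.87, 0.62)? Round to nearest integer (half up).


R = 255 × (1-C) × (1-K) = 255 × 0.85 × 0.38 = 82.365 → 82
G = 255 × (1-M) × (1-K) = 255 × 0.17 × 0.38 = 16.473 → 16
B = 255 × (1-Y) × (1-K) = 255 × 0.13 × 0.38 = 12.597 → 13
= RGB(82, 16, 13)


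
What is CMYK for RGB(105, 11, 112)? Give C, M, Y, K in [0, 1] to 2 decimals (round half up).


R'=105/255≈0.4118, G'=11/255≈0.0431, B'=112/255≈0.4392
K = 1 - max(R',G',B') = 1 - 112/255 = 143/255 = 0.56078… → 0.56
(1-R'-K)/(1-K) simplifies to (max-R)/max with max = 112:
C = (112-105)/112 = 7/112 = 0.0625 → 0.06
M = (112-11)/112 = 101/112 = 0.90178… → 0.90
Y = (112-112)/112 = 0/112 = 0 → 0.00
= CMYK(0.06, 0.90, 0.00, 0.56)


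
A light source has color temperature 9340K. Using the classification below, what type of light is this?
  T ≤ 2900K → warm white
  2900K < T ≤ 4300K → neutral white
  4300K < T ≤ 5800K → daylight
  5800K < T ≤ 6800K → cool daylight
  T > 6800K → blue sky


Temperature: 9340K
9340K > 6800K → blue sky
Classification: blue sky


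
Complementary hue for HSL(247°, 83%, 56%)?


Complement = opposite side of color wheel = hue + 180°
H' = (247 + 180) mod 360 = 67°
S and L unchanged.
= HSL(67°, 83%, 56%)


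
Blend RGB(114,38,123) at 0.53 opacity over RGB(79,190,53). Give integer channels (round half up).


C = α×F + (1-α)×B, with 1-α = 0.47
R: 0.53×114 + 0.47×79 = 60.42 + 37.13 = 97.55 → 98
G: 0.53×38 + 0.47×190 = 20.14 + 89.30 = 109.44 → 109
B: 0.53×123 + 0.47×53 = 65.19 + 24.91 = 90.10 → 90
= RGB(98, 109, 90)


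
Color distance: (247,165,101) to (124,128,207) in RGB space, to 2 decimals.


d = √[(R₁-R₂)² + (G₁-G₂)² + (B₁-B₂)²]
d = √[(247-124)² + (165-128)² + (101-207)²]
d = √[15129 + 1369 + 11236]
d = √27734
d ≈ 166.54


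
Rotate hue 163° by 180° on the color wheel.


New hue = (H + rotation) mod 360
New hue = (163 + 180) mod 360
= 343 mod 360
= 343°


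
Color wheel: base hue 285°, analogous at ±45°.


Base hue: 285°
Left analog: (285 - 45) mod 360 = 240°
Right analog: (285 + 45) mod 360 = 330°
Analogous hues = 240° and 330°


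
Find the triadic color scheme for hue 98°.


Triadic: equally spaced at 120° intervals
H1 = 98°
H2 = (98 + 120) mod 360 = 218°
H3 = (98 + 240) mod 360 = 338°
Triadic = 98°, 218°, 338°


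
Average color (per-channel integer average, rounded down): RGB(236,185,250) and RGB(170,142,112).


Midpoint: each channel = ⌊(C₁+C₂)/2⌋
R: ⌊(236+170)/2⌋ = 203
G: ⌊(185+142)/2⌋ = 163
B: ⌊(250+112)/2⌋ = 181
= RGB(203, 163, 181)


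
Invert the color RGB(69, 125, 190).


Invert: (255-R, 255-G, 255-B)
R: 255-69 = 186
G: 255-125 = 130
B: 255-190 = 65
= RGB(186, 130, 65)


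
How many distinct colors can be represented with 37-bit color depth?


Colors = 2^bits = 2^37
= 137,438,953,472 colors


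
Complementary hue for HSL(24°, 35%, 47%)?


Complement = opposite side of color wheel = hue + 180°
H' = (24 + 180) mod 360 = 204°
S and L unchanged.
= HSL(204°, 35%, 47%)


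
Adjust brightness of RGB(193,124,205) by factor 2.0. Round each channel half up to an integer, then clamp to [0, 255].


Multiply each channel by 2.0, round half up, clamp to [0, 255]
R: 193×2.0 = 386 → clamp → 255
G: 124×2.0 = 248
B: 205×2.0 = 410 → clamp → 255
= RGB(255, 248, 255)


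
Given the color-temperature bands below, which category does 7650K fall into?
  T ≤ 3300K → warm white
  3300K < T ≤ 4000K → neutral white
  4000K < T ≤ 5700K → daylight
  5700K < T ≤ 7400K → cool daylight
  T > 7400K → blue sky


Temperature: 7650K
7650K > 7400K → blue sky
Classification: blue sky


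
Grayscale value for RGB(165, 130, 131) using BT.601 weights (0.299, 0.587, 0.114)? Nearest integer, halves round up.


Gray = 0.299×R + 0.587×G + 0.114×B
Gray = 0.299×165 + 0.587×130 + 0.114×131
Gray = 49.335 + 76.310 + 14.934
Gray = 140.579 → round half up → 141
Gray = 141


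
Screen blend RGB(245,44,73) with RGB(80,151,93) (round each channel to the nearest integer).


Screen: C = 255 - (255-A)×(255-B)/255, rounded to nearest integer
R: 255 - (255-245)×(255-80)/255 = 255 - 1750/255 ≈ 255 - 6.863 = 248.137 → 248
G: 255 - (255-44)×(255-151)/255 = 255 - 21944/255 ≈ 255 - 86.055 = 168.945 → 169
B: 255 - (255-73)×(255-93)/255 = 255 - 29484/255 ≈ 255 - 115.624 = 139.376 → 139
= RGB(248, 169, 139)


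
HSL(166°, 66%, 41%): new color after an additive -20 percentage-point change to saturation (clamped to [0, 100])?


Original S = 66%
Adjustment = -20 percentage points
New S = 66 + (-20) = 46
Clamp to [0, 100] → 46
= HSL(166°, 46%, 41%)


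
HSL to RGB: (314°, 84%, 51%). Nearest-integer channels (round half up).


H=314°, S=0.84, L=0.51
C = (1-|2L-1|)×S = (1-|0.02|)×0.84 = 0.8232
H' = H/60 = 314/60 ≈ 5.2333; X = C×(1-|H' mod 2 - 1|) = 0.63112
m = L - C/2 = 0.51 - 0.4116 = 0.0984
Sector ⌊H'⌋ = 5 → (R',G',B') = (0.8232, 0.0, 0.63112)
RGB = ((R'+m)×255, (G'+m)×255, (B'+m)×255) = (235.008, 25.092, 186.0276)
Round half up → RGB(235, 25, 186)


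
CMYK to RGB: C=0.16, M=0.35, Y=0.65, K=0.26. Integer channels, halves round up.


R = 255 × (1-C) × (1-K) = 255 × 0.84 × 0.74 = 158.508 → 159
G = 255 × (1-M) × (1-K) = 255 × 0.65 × 0.74 = 122.655 → 123
B = 255 × (1-Y) × (1-K) = 255 × 0.35 × 0.74 = 66.045 → 66
= RGB(159, 123, 66)


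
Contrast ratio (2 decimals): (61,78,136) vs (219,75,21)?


Linearize each sRGB channel c=v/255: c/12.92 if c ≤ 0.04045 else ((c+0.055)/1.055)^2.4
L = 0.2126×R_lin + 0.7152×G_lin + 0.0722×B_lin
Color 1 (61,78,136):
  R=61: 61/255≈0.2392 > 0.04045 → ((0.2392+0.055)/1.055)^2.4 ≈ 0.04667
  G=78: 78/255≈0.3059 > 0.04045 → ((0.3059+0.055)/1.055)^2.4 ≈ 0.07619
  B=136: 136/255≈0.5333 > 0.04045 → ((0.5333+0.055)/1.055)^2.4 ≈ 0.24620
  L1 = 0.2126×0.04667 + 0.7152×0.07619 + 0.0722×0.24620 ≈ 0.08218
Color 2 (219,75,21):
  R=219: 219/255≈0.8588 > 0.04045 → ((0.8588+0.055)/1.055)^2.4 ≈ 0.70838
  G=75: 75/255≈0.2941 > 0.04045 → ((0.2941+0.055)/1.055)^2.4 ≈ 0.07036
  B=21: 21/255≈0.0824 > 0.04045 → ((0.0824+0.055)/1.055)^2.4 ≈ 0.00750
  L2 = 0.2126×0.70838 + 0.7152×0.07036 + 0.0722×0.00750 ≈ 0.20146
Lighter = 0.20146, Darker = 0.08218
Ratio = (L_lighter + 0.05) / (L_darker + 0.05)
Ratio = (0.20146 + 0.05) / (0.08218 + 0.05) = 0.25146 / 0.13218 ≈ 1.9024
Ratio ≈ 1.90:1


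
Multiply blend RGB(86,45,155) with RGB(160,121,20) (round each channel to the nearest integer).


Multiply: C = A×B/255, rounded to nearest integer
R: 86×160/255 = 13760/255 ≈ 53.961 → 54
G: 45×121/255 = 5445/255 ≈ 21.353 → 21
B: 155×20/255 = 3100/255 ≈ 12.157 → 12
= RGB(54, 21, 12)


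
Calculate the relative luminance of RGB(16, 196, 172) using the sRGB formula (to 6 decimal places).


Linearize each channel (sRGB transfer function): c = v/255; c_lin = c/12.92 if c ≤ 0.04045, else ((c+0.055)/1.055)^2.4
  R: 16/255 ≈ 0.062745 > 0.04045 → ((0.062745+0.055)/1.055)^2.4 ≈ 0.005182
  G: 196/255 ≈ 0.768627 > 0.04045 → ((0.768627+0.055)/1.055)^2.4 ≈ 0.552011
  B: 172/255 ≈ 0.674510 > 0.04045 → ((0.674510+0.055)/1.055)^2.4 ≈ 0.412543
R_lin = 0.005182, G_lin = 0.552011, B_lin = 0.412543
L = 0.2126×R + 0.7152×G + 0.0722×B
L = 0.2126×0.005182 + 0.7152×0.552011 + 0.0722×0.412543
L ≈ 0.425686


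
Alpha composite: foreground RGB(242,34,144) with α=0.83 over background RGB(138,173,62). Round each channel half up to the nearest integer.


C = α×F + (1-α)×B, with 1-α = 0.17
R: 0.83×242 + 0.17×138 = 200.86 + 23.46 = 224.32 → 224
G: 0.83×34 + 0.17×173 = 28.22 + 29.41 = 57.63 → 58
B: 0.83×144 + 0.17×62 = 119.52 + 10.54 = 130.06 → 130
= RGB(224, 58, 130)


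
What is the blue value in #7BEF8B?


Color: #7BEF8B
R = 7B = 123
G = EF = 239
B = 8B = 139
Blue = 139


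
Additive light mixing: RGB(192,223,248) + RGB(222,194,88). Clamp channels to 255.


Additive: each channel = min(255, C₁+C₂)
R: 192+222 = 414 → 255
G: 223+194 = 417 → 255
B: 248+88 = 336 → 255
= RGB(255, 255, 255)


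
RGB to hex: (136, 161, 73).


R = 136 → 88 (hex)
G = 161 → A1 (hex)
B = 73 → 49 (hex)
Hex = #88A149


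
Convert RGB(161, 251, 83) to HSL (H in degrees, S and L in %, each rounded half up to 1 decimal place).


Normalize: R'=161/255≈0.6314, G'=251/255≈0.9843, B'=83/255≈0.3255
Max=251/255, Min=83/255, Δ=Max-Min=168/255
L = (Max+Min)/2 = (251+83)/510 = 334/510 = 0.65490… → L = 65.5%
L > 0.5 → S = Δ/(2-Max-Min) = 168/(510-251-83) = 168/176 = 0.95454… → S = 95.5%
(the 1/255 factors cancel in S and H, so raw channel differences can be used)
Max is G' → H = 60 × ((B-R)/Δ + 2) = 60 × ((83-161)/168 + 2)
  -78/168 + 2 = -0.4642… + 2 = 1.5357…
  H = 60 × 1.5357… = 92.142…° → H = 92.1°
= HSL(92.1°, 95.5%, 65.5%)


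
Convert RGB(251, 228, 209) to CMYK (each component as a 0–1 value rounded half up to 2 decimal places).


R'=251/255≈0.9843, G'=228/255≈0.8941, B'=209/255≈0.8196
K = 1 - max(R',G',B') = 1 - 251/255 = 4/255 = 0.01568… → 0.02
(1-R'-K)/(1-K) simplifies to (max-R)/max with max = 251:
C = (251-251)/251 = 0/251 = 0 → 0.00
M = (251-228)/251 = 23/251 = 0.09163… → 0.09
Y = (251-209)/251 = 42/251 = 0.16733… → 0.17
= CMYK(0.00, 0.09, 0.17, 0.02)


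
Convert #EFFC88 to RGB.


EF → 239 (R)
FC → 252 (G)
88 → 136 (B)
= RGB(239, 252, 136)


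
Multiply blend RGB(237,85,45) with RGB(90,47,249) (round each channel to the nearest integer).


Multiply: C = A×B/255, rounded to nearest integer
R: 237×90/255 = 21330/255 ≈ 83.647 → 84
G: 85×47/255 = 3995/255 ≈ 15.667 → 16
B: 45×249/255 = 11205/255 ≈ 43.941 → 44
= RGB(84, 16, 44)


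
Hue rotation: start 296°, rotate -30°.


New hue = (H + rotation) mod 360
New hue = (296 -30) mod 360
= 266 mod 360
= 266°


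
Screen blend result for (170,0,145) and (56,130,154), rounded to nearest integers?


Screen: C = 255 - (255-A)×(255-B)/255, rounded to nearest integer
R: 255 - (255-170)×(255-56)/255 = 255 - 16915/255 ≈ 255 - 66.333 = 188.667 → 189
G: 255 - (255-0)×(255-130)/255 = 255 - 31875/255 ≈ 255 - 125.000 = 130.000 → 130
B: 255 - (255-145)×(255-154)/255 = 255 - 11110/255 ≈ 255 - 43.569 = 211.431 → 211
= RGB(189, 130, 211)


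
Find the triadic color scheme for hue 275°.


Triadic: equally spaced at 120° intervals
H1 = 275°
H2 = (275 + 120) mod 360 = 35°
H3 = (275 + 240) mod 360 = 155°
Triadic = 275°, 35°, 155°


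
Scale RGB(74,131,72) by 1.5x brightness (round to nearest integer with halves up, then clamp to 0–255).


Multiply each channel by 1.5, round half up, clamp to [0, 255]
R: 74×1.5 = 111
G: 131×1.5 = 196.5 → round → 197
B: 72×1.5 = 108
= RGB(111, 197, 108)


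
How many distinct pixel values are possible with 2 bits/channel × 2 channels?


Total bits = 2 bits/channel × 2 channels = 4 bits
Distinct pixel values = 2^4
= 16 pixel values


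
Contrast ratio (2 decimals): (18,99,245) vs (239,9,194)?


Linearize each sRGB channel c=v/255: c/12.92 if c ≤ 0.04045 else ((c+0.055)/1.055)^2.4
L = 0.2126×R_lin + 0.7152×G_lin + 0.0722×B_lin
Color 1 (18,99,245):
  R=18: 18/255≈0.0706 > 0.04045 → ((0.0706+0.055)/1.055)^2.4 ≈ 0.00605
  G=99: 99/255≈0.3882 > 0.04045 → ((0.3882+0.055)/1.055)^2.4 ≈ 0.12477
  B=245: 245/255≈0.9608 > 0.04045 → ((0.9608+0.055)/1.055)^2.4 ≈ 0.91310
  L1 = 0.2126×0.00605 + 0.7152×0.12477 + 0.0722×0.91310 ≈ 0.15645
Color 2 (239,9,194):
  R=239: 239/255≈0.9373 > 0.04045 → ((0.9373+0.055)/1.055)^2.4 ≈ 0.86316
  G=9: 9/255≈0.0353 ≤ 0.04045 → 0.0353/12.92 ≈ 0.00273
  B=194: 194/255≈0.7608 > 0.04045 → ((0.7608+0.055)/1.055)^2.4 ≈ 0.53948
  L2 = 0.2126×0.86316 + 0.7152×0.00273 + 0.0722×0.53948 ≈ 0.22441
Lighter = 0.22441, Darker = 0.15645
Ratio = (L_lighter + 0.05) / (L_darker + 0.05)
Ratio = (0.22441 + 0.05) / (0.15645 + 0.05) = 0.27441 / 0.20645 ≈ 1.3292
Ratio ≈ 1.33:1


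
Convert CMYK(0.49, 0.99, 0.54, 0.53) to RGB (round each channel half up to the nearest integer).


R = 255 × (1-C) × (1-K) = 255 × 0.51 × 0.47 = 61.1235 → 61
G = 255 × (1-M) × (1-K) = 255 × 0.01 × 0.47 = 1.1985 → 1
B = 255 × (1-Y) × (1-K) = 255 × 0.46 × 0.47 = 55.131 → 55
= RGB(61, 1, 55)


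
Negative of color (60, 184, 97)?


Invert: (255-R, 255-G, 255-B)
R: 255-60 = 195
G: 255-184 = 71
B: 255-97 = 158
= RGB(195, 71, 158)


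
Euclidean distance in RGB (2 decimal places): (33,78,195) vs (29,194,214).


d = √[(R₁-R₂)² + (G₁-G₂)² + (B₁-B₂)²]
d = √[(33-29)² + (78-194)² + (195-214)²]
d = √[16 + 13456 + 361]
d = √13833
d ≈ 117.61


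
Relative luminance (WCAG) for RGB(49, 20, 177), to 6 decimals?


Linearize each channel (sRGB transfer function): c = v/255; c_lin = c/12.92 if c ≤ 0.04045, else ((c+0.055)/1.055)^2.4
  R: 49/255 ≈ 0.192157 > 0.04045 → ((0.192157+0.055)/1.055)^2.4 ≈ 0.030713
  G: 20/255 ≈ 0.078431 > 0.04045 → ((0.078431+0.055)/1.055)^2.4 ≈ 0.006995
  B: 177/255 ≈ 0.694118 > 0.04045 → ((0.694118+0.055)/1.055)^2.4 ≈ 0.439657
R_lin = 0.030713, G_lin = 0.006995, B_lin = 0.439657
L = 0.2126×R + 0.7152×G + 0.0722×B
L = 0.2126×0.030713 + 0.7152×0.006995 + 0.0722×0.439657
L ≈ 0.043276
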